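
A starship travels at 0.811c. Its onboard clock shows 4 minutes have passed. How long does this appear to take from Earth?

Proper time Δt₀ = 4 minutes
γ = 1/√(1 - 0.811²) = 1.7093
Δt = γΔt₀ = 1.7093 × 4 = 6.837 minutes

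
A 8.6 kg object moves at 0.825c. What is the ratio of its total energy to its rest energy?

E = γmc², E₀ = mc²
E/E₀ = γ = 1/√(1 - 0.825²) = 1.769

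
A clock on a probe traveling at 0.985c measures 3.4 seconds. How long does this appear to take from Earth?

Proper time Δt₀ = 3.4 seconds
γ = 1/√(1 - 0.985²) = 5.795
Δt = γΔt₀ = 5.795 × 3.4 = 19.70 seconds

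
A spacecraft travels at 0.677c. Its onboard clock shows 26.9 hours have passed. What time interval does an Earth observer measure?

Proper time Δt₀ = 26.9 hours
γ = 1/√(1 - 0.677²) = 1.3587
Δt = γΔt₀ = 1.3587 × 26.9 = 36.55 hours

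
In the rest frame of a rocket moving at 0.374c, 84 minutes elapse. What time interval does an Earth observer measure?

Proper time Δt₀ = 84 minutes
γ = 1/√(1 - 0.374²) = 1.07825
Δt = γΔt₀ = 1.07825 × 84 = 90.57 minutes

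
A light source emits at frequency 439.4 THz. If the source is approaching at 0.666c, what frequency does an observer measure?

β = v/c = 0.666
(1+β)/(1-β) = 1.666/0.334 = 4.988
Doppler factor = √(4.988) = 2.2334
f_obs = 439.4 × 2.2334 = 981.4 THz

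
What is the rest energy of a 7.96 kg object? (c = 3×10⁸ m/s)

c² = (3×10⁸)² = 9.000×10¹⁶ m²/s²
E₀ = mc² = 7.96 × 9.000×10¹⁶ = 7.164×10¹⁷ J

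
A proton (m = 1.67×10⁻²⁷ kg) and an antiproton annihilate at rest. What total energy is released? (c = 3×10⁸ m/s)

Both particles have the same rest mass, so total mass = 2m
E = 2m·c² = 2 × 1.67×10⁻²⁷ × (3×10⁸)²
= 2 × 1.67×10⁻²⁷ × 9×10¹⁶
= 3.006×10⁻¹⁰ J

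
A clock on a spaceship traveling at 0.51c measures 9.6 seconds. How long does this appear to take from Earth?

Proper time Δt₀ = 9.6 seconds
γ = 1/√(1 - 0.51²) = 1.163
Δt = γΔt₀ = 1.163 × 9.6 = 11.16 seconds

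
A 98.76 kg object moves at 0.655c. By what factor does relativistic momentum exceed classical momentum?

p_rel = γmv, p_class = mv
Ratio = γ = 1/√(1 - 0.655²) = 1.323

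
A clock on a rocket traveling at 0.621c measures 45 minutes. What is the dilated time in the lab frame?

Proper time Δt₀ = 45 minutes
γ = 1/√(1 - 0.621²) = 1.2758
Δt = γΔt₀ = 1.2758 × 45 = 57.41 minutes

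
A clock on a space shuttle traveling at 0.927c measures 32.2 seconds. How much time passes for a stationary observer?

Proper time Δt₀ = 32.2 seconds
γ = 1/√(1 - 0.927²) = 2.666
Δt = γΔt₀ = 2.666 × 32.2 = 85.85 seconds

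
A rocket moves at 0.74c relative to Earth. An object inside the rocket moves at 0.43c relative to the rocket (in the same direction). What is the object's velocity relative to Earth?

u = (u' + v)/(1 + u'v/c²)
Numerator: 0.43 + 0.74 = 1.17
Denominator: 1 + 0.3182 = 1.3182
u = 1.17/1.3182 = 0.8876c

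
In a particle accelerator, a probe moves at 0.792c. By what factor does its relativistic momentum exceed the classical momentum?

p_rel = γmv, p_class = mv
Ratio = γ = 1/√(1 - 0.792²)
= 1/√(0.372736) = 1.638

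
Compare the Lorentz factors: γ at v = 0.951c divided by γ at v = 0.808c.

γ₁ = 1/√(1 - 0.951²) = 3.234
γ₂ = 1/√(1 - 0.808²) = 1.697
γ₁/γ₂ = 3.234/1.697 = 1.906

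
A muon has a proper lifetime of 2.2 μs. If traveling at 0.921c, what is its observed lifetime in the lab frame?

Proper lifetime τ₀ = 2.2 μs
γ = 1/√(1 - 0.921²) = 2.567
τ = γτ₀ = 2.567 × 2.2 μs = 5.647 μs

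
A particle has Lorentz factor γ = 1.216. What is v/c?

From γ = 1/√(1 - v²/c²):
1/γ² = 1/1.216² = 0.67629
v²/c² = 1 - 0.67629 = 0.32371
v/c = √(0.32371) = 0.5690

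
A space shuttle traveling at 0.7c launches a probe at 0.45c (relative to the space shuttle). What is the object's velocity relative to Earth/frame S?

u = (u' + v)/(1 + u'v/c²)
Numerator: 0.45 + 0.7 = 1.15
Denominator: 1 + 0.315 = 1.315
u = 1.15/1.315 = 0.8745c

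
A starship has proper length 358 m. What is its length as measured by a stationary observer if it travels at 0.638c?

Proper length L₀ = 358 m
γ = 1/√(1 - 0.638²) = 1.2986
L = L₀/γ = 358/1.2986 = 275.7 m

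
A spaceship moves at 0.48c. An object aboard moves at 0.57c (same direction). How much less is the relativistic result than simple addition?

Classical: u' + v = 0.57 + 0.48 = 1.05c
Relativistic: u = (0.57 + 0.48)/(1 + 0.2736) = 1.05/1.2736 = 0.8244c
Difference: 1.05 - 0.8244 = 0.2256c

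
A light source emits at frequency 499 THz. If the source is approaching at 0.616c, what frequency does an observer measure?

β = v/c = 0.616
(1+β)/(1-β) = 1.616/0.384 = 4.2083
Doppler factor = √(4.2083) = 2.0514
f_obs = 499 × 2.0514 = 1024 THz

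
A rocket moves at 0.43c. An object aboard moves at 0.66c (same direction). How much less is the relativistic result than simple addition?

Classical: u' + v = 0.66 + 0.43 = 1.09c
Relativistic: u = (0.66 + 0.43)/(1 + 0.2838) = 1.09/1.2838 = 0.8490c
Difference: 1.09 - 0.8490 = 0.2410c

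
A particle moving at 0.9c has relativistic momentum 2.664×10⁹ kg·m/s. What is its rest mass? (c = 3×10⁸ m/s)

γ = 1/√(1 - 0.9²) = 2.294
v = 0.9 × 3×10⁸ = 2.700×10⁸ m/s
m = p/(γv) = 2.664×10⁹/(2.294 × 2.700×10⁸) = 4.301 kg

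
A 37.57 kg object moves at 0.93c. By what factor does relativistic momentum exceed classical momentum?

p_rel = γmv, p_class = mv
Ratio = γ = 1/√(1 - 0.93²) = 2.721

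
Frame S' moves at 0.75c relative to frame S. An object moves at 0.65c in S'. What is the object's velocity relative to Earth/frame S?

u = (u' + v)/(1 + u'v/c²)
Numerator: 0.65 + 0.75 = 1.4
Denominator: 1 + 0.4875 = 1.4875
u = 1.4/1.4875 = 0.9412c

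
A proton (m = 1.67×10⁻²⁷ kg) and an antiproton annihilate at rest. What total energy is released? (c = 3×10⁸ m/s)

Both particles have the same rest mass, so total mass = 2m
E = 2m·c² = 2 × 1.67×10⁻²⁷ × (3×10⁸)²
= 2 × 1.67×10⁻²⁷ × 9×10¹⁶
= 3.006×10⁻¹⁰ J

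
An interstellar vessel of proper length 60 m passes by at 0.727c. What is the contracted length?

Proper length L₀ = 60 m
γ = 1/√(1 - 0.727²) = 1.4564
L = L₀/γ = 60/1.4564 = 41.20 m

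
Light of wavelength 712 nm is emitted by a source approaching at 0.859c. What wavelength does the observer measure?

β = 0.859
Wavelength Doppler factor = √(0.141/1.859) = √(0.07585) = 0.2754
λ_obs = 712 × 0.2754 = 196.1 nm (blueshift)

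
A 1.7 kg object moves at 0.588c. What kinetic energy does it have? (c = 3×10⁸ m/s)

γ = 1/√(1 - 0.588²) = 1.2363
γ - 1 = 0.2363
KE = (γ-1)mc² = 0.2363 × 1.7 × (3×10⁸)² = 3.615×10¹⁶ J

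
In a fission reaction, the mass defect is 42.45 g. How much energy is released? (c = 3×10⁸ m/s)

Convert mass defect: Δm = 42.45 g = 0.04245 kg
E = Δm·c² = 0.04245 × (3×10⁸)²
= 0.04245 × 9×10¹⁶ = 3.821×10¹⁵ J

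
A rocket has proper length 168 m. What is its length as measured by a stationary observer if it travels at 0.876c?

Proper length L₀ = 168 m
γ = 1/√(1 - 0.876²) = 2.0734
L = L₀/γ = 168/2.0734 = 81.03 m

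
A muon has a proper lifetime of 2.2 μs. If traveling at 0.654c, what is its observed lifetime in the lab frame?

Proper lifetime τ₀ = 2.2 μs
γ = 1/√(1 - 0.654²) = 1.322
τ = γτ₀ = 1.322 × 2.2 μs = 2.908 μs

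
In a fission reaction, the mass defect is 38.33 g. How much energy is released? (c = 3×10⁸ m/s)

Convert mass defect: Δm = 38.33 g = 0.03833 kg
E = Δm·c² = 0.03833 × (3×10⁸)²
= 0.03833 × 9×10¹⁶ = 3.450×10¹⁵ J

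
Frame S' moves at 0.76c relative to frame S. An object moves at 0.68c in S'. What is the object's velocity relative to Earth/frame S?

u = (u' + v)/(1 + u'v/c²)
Numerator: 0.68 + 0.76 = 1.44
Denominator: 1 + 0.5168 = 1.5168
u = 1.44/1.5168 = 0.9494c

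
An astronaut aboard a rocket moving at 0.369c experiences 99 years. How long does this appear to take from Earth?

Proper time Δt₀ = 99 years
γ = 1/√(1 - 0.369²) = 1.076
Δt = γΔt₀ = 1.076 × 99 = 106.5 years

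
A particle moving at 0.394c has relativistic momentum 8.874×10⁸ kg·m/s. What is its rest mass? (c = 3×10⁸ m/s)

γ = 1/√(1 - 0.394²) = 1.088
v = 0.394 × 3×10⁸ = 1.182×10⁸ m/s
m = p/(γv) = 8.874×10⁸/(1.088 × 1.182×10⁸) = 6.900 kg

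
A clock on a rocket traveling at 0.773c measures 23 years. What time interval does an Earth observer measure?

Proper time Δt₀ = 23 years
γ = 1/√(1 - 0.773²) = 1.576
Δt = γΔt₀ = 1.576 × 23 = 36.25 years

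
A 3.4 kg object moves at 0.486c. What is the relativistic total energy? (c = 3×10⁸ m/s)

γ = 1/√(1 - 0.486²) = 1.144
mc² = 3.4 × (3×10⁸)² = 3.060×10¹⁷ J
E = γmc² = 1.144 × 3.060×10¹⁷ = 3.501×10¹⁷ J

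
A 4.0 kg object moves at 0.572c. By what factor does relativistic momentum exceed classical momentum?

p_rel = γmv, p_class = mv
Ratio = γ = 1/√(1 - 0.572²) = 1.219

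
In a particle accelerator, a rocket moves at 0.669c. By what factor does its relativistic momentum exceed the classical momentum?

p_rel = γmv, p_class = mv
Ratio = γ = 1/√(1 - 0.669²)
= 1/√(0.552439) = 1.345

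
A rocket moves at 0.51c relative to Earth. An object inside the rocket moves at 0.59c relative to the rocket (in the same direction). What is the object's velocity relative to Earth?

u = (u' + v)/(1 + u'v/c²)
Numerator: 0.59 + 0.51 = 1.1
Denominator: 1 + 0.3009 = 1.3009
u = 1.1/1.3009 = 0.8456c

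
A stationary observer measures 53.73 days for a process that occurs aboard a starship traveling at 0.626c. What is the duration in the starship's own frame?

Dilated time Δt = 53.73 days
γ = 1/√(1 - 0.626²) = 1.2823
Δt₀ = Δt/γ = 53.73/1.2823 = 41.90 days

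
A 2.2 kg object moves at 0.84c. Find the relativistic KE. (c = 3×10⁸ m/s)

γ = 1/√(1 - 0.84²) = 1.843
γ - 1 = 0.8430
KE = (γ-1)mc² = 0.8430 × 2.2 × (3×10⁸)² = 1.669×10¹⁷ J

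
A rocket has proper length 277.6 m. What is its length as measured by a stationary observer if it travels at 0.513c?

Proper length L₀ = 277.6 m
γ = 1/√(1 - 0.513²) = 1.165
L = L₀/γ = 277.6/1.165 = 238.3 m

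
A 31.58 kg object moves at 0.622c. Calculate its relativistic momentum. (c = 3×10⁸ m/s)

γ = 1/√(1 - 0.622²) = 1.2771
v = 0.622 × 3×10⁸ = 1.866×10⁸ m/s
p = γmv = 1.2771 × 31.58 × 1.866×10⁸ = 7.526×10⁹ kg·m/s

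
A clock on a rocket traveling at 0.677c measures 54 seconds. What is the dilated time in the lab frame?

Proper time Δt₀ = 54 seconds
γ = 1/√(1 - 0.677²) = 1.3587
Δt = γΔt₀ = 1.3587 × 54 = 73.37 seconds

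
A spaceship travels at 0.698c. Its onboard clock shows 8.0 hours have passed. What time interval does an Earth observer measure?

Proper time Δt₀ = 8.0 hours
γ = 1/√(1 - 0.698²) = 1.396
Δt = γΔt₀ = 1.396 × 8.0 = 11.17 hours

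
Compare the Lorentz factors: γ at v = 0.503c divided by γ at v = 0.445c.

γ₁ = 1/√(1 - 0.503²) = 1.157
γ₂ = 1/√(1 - 0.445²) = 1.117
γ₁/γ₂ = 1.157/1.117 = 1.036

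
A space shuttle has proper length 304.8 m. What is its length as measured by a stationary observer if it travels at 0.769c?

Proper length L₀ = 304.8 m
γ = 1/√(1 - 0.769²) = 1.5643
L = L₀/γ = 304.8/1.5643 = 194.8 m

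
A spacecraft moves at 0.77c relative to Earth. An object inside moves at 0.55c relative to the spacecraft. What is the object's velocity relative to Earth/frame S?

u = (u' + v)/(1 + u'v/c²)
Numerator: 0.55 + 0.77 = 1.32
Denominator: 1 + 0.4235 = 1.4235
u = 1.32/1.4235 = 0.9273c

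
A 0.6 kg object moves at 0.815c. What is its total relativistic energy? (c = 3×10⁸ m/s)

γ = 1/√(1 - 0.815²) = 1.7257
mc² = 0.6 × (3×10⁸)² = 5.400×10¹⁶ J
E = γmc² = 1.7257 × 5.400×10¹⁶ = 9.319×10¹⁶ J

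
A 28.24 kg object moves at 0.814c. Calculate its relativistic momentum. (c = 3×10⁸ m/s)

γ = 1/√(1 - 0.814²) = 1.7216
v = 0.814 × 3×10⁸ = 2.442×10⁸ m/s
p = γmv = 1.7216 × 28.24 × 2.442×10⁸ = 1.187×10¹⁰ kg·m/s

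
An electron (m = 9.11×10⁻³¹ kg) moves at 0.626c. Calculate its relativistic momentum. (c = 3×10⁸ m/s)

γ = 1/√(1 - 0.626²) = 1.2823
v = 0.626 × 3×10⁸ = 1.878×10⁸ m/s
p = γmv = 1.2823 × 9.11×10⁻³¹ × 1.878×10⁸ = 2.194×10⁻²² kg·m/s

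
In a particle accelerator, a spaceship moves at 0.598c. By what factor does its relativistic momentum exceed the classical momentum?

p_rel = γmv, p_class = mv
Ratio = γ = 1/√(1 - 0.598²)
= 1/√(0.642396) = 1.248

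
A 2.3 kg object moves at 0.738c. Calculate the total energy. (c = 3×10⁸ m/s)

γ = 1/√(1 - 0.738²) = 1.482
mc² = 2.3 × (3×10⁸)² = 2.070×10¹⁷ J
E = γmc² = 1.482 × 2.070×10¹⁷ = 3.068×10¹⁷ J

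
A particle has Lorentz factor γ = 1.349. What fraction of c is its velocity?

From γ = 1/√(1 - v²/c²):
1/γ² = 1/1.349² = 0.5495
v²/c² = 1 - 0.5495 = 0.4505
v/c = √(0.4505) = 0.6712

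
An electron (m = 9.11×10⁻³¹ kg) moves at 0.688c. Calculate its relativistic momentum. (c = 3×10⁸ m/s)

γ = 1/√(1 - 0.688²) = 1.378
v = 0.688 × 3×10⁸ = 2.064×10⁸ m/s
p = γmv = 1.378 × 9.11×10⁻³¹ × 2.064×10⁸ = 2.591×10⁻²² kg·m/s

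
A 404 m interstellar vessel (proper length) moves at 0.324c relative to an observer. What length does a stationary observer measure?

Proper length L₀ = 404 m
γ = 1/√(1 - 0.324²) = 1.057
L = L₀/γ = 404/1.057 = 382.2 m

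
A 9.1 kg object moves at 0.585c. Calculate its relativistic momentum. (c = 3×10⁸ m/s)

γ = 1/√(1 - 0.585²) = 1.233
v = 0.585 × 3×10⁸ = 1.755×10⁸ m/s
p = γmv = 1.233 × 9.1 × 1.755×10⁸ = 1.969×10⁹ kg·m/s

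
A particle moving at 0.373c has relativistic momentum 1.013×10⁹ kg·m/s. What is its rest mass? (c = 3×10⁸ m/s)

γ = 1/√(1 - 0.373²) = 1.0778
v = 0.373 × 3×10⁸ = 1.119×10⁸ m/s
m = p/(γv) = 1.013×10⁹/(1.0778 × 1.119×10⁸) = 8.399 kg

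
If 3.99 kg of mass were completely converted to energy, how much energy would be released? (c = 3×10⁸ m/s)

Using E = mc²:
c² = (3×10⁸)² = 9×10¹⁶ m²/s²
E = 3.99 × 9×10¹⁶ = 3.591×10¹⁷ J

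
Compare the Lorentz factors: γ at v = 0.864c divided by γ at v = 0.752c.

γ₁ = 1/√(1 - 0.864²) = 1.986
γ₂ = 1/√(1 - 0.752²) = 1.517
γ₁/γ₂ = 1.986/1.517 = 1.309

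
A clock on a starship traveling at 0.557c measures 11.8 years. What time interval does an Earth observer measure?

Proper time Δt₀ = 11.8 years
γ = 1/√(1 - 0.557²) = 1.204
Δt = γΔt₀ = 1.204 × 11.8 = 14.21 years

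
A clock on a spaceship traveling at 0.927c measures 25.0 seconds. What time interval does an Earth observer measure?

Proper time Δt₀ = 25.0 seconds
γ = 1/√(1 - 0.927²) = 2.6662
Δt = γΔt₀ = 2.6662 × 25.0 = 66.66 seconds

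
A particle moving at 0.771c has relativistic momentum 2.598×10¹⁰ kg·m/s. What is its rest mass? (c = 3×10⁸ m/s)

γ = 1/√(1 - 0.771²) = 1.5703
v = 0.771 × 3×10⁸ = 2.313×10⁸ m/s
m = p/(γv) = 2.598×10¹⁰/(1.5703 × 2.313×10⁸) = 71.53 kg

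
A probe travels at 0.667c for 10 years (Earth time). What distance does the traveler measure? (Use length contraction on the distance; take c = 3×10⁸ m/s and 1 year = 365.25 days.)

Earth distance: d = v × t = 0.667c × 10 yr = 6.3147×10¹⁶ m
γ = 1.3422
d' = d/γ = 6.3147×10¹⁶/1.3422 = 4.705×10¹⁶ m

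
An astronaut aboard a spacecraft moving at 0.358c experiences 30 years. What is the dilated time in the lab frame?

Proper time Δt₀ = 30 years
γ = 1/√(1 - 0.358²) = 1.071
Δt = γΔt₀ = 1.071 × 30 = 32.13 years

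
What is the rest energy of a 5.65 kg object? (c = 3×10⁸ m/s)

c² = (3×10⁸)² = 9.000×10¹⁶ m²/s²
E₀ = mc² = 5.65 × 9.000×10¹⁶ = 5.085×10¹⁷ J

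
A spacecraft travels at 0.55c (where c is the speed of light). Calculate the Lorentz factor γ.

v/c = 0.55, so (v/c)² = 0.3025
1 - (v/c)² = 0.6975
γ = 1/√(0.6975) = 1.197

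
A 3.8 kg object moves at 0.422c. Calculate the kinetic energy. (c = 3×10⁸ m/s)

γ = 1/√(1 - 0.422²) = 1.10303
γ - 1 = 0.10303
KE = (γ-1)mc² = 0.10303 × 3.8 × (3×10⁸)² = 3.524×10¹⁶ J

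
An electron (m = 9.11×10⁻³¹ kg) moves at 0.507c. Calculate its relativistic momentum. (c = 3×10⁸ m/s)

γ = 1/√(1 - 0.507²) = 1.1602
v = 0.507 × 3×10⁸ = 1.521×10⁸ m/s
p = γmv = 1.1602 × 9.11×10⁻³¹ × 1.521×10⁸ = 1.608×10⁻²² kg·m/s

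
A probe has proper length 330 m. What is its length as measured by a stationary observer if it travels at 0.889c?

Proper length L₀ = 330 m
γ = 1/√(1 - 0.889²) = 2.184
L = L₀/γ = 330/2.184 = 151.1 m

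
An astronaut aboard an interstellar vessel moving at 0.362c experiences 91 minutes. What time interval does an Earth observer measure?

Proper time Δt₀ = 91 minutes
γ = 1/√(1 - 0.362²) = 1.0728
Δt = γΔt₀ = 1.0728 × 91 = 97.62 minutes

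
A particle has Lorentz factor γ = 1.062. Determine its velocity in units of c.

From γ = 1/√(1 - v²/c²):
1/γ² = 1/1.062² = 0.8866
v²/c² = 1 - 0.8866 = 0.1134
v/c = √(0.1134) = 0.3367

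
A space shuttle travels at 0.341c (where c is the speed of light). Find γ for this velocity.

v/c = 0.341, so (v/c)² = 0.116281
1 - (v/c)² = 0.883719
γ = 1/√(0.883719) = 1.064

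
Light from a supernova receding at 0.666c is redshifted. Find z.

β = 0.666
(1+β)/(1-β) = 1.666/0.334 = 4.988
√(4.988) = 2.233
z = 2.233 - 1 = 1.233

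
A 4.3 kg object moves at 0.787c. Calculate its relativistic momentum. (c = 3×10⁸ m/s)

γ = 1/√(1 - 0.787²) = 1.621
v = 0.787 × 3×10⁸ = 2.361×10⁸ m/s
p = γmv = 1.621 × 4.3 × 2.361×10⁸ = 1.646×10⁹ kg·m/s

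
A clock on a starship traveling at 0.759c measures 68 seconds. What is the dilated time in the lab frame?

Proper time Δt₀ = 68 seconds
γ = 1/√(1 - 0.759²) = 1.536
Δt = γΔt₀ = 1.536 × 68 = 104.4 seconds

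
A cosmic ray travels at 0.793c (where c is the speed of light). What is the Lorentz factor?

v/c = 0.793, so (v/c)² = 0.628849
1 - (v/c)² = 0.371151
γ = 1/√(0.371151) = 1.641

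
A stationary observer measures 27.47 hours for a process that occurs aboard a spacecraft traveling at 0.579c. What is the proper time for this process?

Dilated time Δt = 27.47 hours
γ = 1/√(1 - 0.579²) = 1.2265
Δt₀ = Δt/γ = 27.47/1.2265 = 22.40 hours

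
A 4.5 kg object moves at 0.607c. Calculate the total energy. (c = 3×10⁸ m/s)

γ = 1/√(1 - 0.607²) = 1.2583
mc² = 4.5 × (3×10⁸)² = 4.050×10¹⁷ J
E = γmc² = 1.2583 × 4.050×10¹⁷ = 5.096×10¹⁷ J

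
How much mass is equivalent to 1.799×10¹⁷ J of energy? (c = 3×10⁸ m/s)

From E = mc², we get m = E/c²
c² = (3×10⁸)² = 9×10¹⁶ m²/s²
m = 1.799×10¹⁷ / 9×10¹⁶ = 1.999 kg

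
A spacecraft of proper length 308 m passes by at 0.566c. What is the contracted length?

Proper length L₀ = 308 m
γ = 1/√(1 - 0.566²) = 1.213
L = L₀/γ = 308/1.213 = 253.9 m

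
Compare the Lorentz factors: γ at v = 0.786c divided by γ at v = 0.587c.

γ₁ = 1/√(1 - 0.786²) = 1.618
γ₂ = 1/√(1 - 0.587²) = 1.235
γ₁/γ₂ = 1.618/1.235 = 1.310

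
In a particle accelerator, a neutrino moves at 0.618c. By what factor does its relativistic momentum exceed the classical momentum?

p_rel = γmv, p_class = mv
Ratio = γ = 1/√(1 - 0.618²)
= 1/√(0.618076) = 1.272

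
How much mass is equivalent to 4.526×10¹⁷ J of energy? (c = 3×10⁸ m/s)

From E = mc², we get m = E/c²
c² = (3×10⁸)² = 9×10¹⁶ m²/s²
m = 4.526×10¹⁷ / 9×10¹⁶ = 5.029 kg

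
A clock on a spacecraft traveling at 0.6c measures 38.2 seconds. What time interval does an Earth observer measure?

Proper time Δt₀ = 38.2 seconds
γ = 1/√(1 - 0.6²) = 1.250
Δt = γΔt₀ = 1.250 × 38.2 = 47.75 seconds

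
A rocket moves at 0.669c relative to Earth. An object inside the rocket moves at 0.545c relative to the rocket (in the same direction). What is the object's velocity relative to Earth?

u = (u' + v)/(1 + u'v/c²)
Numerator: 0.545 + 0.669 = 1.214
Denominator: 1 + 0.364605 = 1.364605
u = 1.214/1.364605 = 0.8896c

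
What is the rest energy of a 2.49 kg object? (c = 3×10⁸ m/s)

c² = (3×10⁸)² = 9.000×10¹⁶ m²/s²
E₀ = mc² = 2.49 × 9.000×10¹⁶ = 2.241×10¹⁷ J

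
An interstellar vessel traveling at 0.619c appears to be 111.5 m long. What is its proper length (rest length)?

Contracted length L = 111.5 m
γ = 1/√(1 - 0.619²) = 1.2733
L₀ = γL = 1.2733 × 111.5 = 142.0 m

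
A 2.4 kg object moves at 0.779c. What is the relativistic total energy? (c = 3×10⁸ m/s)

γ = 1/√(1 - 0.779²) = 1.595
mc² = 2.4 × (3×10⁸)² = 2.160×10¹⁷ J
E = γmc² = 1.595 × 2.160×10¹⁷ = 3.445×10¹⁷ J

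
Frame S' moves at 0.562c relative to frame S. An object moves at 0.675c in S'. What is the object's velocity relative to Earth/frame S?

u = (u' + v)/(1 + u'v/c²)
Numerator: 0.675 + 0.562 = 1.237
Denominator: 1 + 0.37935 = 1.37935
u = 1.237/1.37935 = 0.8968c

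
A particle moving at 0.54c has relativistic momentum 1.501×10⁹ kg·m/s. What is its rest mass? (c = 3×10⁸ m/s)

γ = 1/√(1 - 0.54²) = 1.18812
v = 0.54 × 3×10⁸ = 1.620×10⁸ m/s
m = p/(γv) = 1.501×10⁹/(1.18812 × 1.620×10⁸) = 7.798 kg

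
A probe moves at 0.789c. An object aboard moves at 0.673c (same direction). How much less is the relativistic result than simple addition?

Classical: u' + v = 0.673 + 0.789 = 1.462c
Relativistic: u = (0.673 + 0.789)/(1 + 0.530997) = 1.462/1.530997 = 0.9549c
Difference: 1.462 - 0.9549 = 0.5071c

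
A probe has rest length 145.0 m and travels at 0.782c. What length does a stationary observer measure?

Proper length L₀ = 145.0 m
γ = 1/√(1 - 0.782²) = 1.6044
L = L₀/γ = 145.0/1.6044 = 90.38 m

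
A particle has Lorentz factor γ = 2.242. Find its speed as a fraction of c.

From γ = 1/√(1 - v²/c²):
1/γ² = 1/2.242² = 0.1989
v²/c² = 1 - 0.1989 = 0.8011
v/c = √(0.8011) = 0.8950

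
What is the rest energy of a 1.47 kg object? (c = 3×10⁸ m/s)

c² = (3×10⁸)² = 9.000×10¹⁶ m²/s²
E₀ = mc² = 1.47 × 9.000×10¹⁶ = 1.323×10¹⁷ J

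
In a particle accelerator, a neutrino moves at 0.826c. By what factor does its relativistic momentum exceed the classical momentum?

p_rel = γmv, p_class = mv
Ratio = γ = 1/√(1 - 0.826²)
= 1/√(0.317724) = 1.774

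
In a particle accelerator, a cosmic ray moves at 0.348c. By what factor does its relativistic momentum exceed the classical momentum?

p_rel = γmv, p_class = mv
Ratio = γ = 1/√(1 - 0.348²)
= 1/√(0.878896) = 1.067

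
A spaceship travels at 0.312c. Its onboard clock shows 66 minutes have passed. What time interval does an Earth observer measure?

Proper time Δt₀ = 66 minutes
γ = 1/√(1 - 0.312²) = 1.0525
Δt = γΔt₀ = 1.0525 × 66 = 69.47 minutes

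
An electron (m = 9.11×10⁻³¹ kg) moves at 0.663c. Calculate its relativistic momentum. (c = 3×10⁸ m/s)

γ = 1/√(1 - 0.663²) = 1.3358
v = 0.663 × 3×10⁸ = 1.989×10⁸ m/s
p = γmv = 1.3358 × 9.11×10⁻³¹ × 1.989×10⁸ = 2.420×10⁻²² kg·m/s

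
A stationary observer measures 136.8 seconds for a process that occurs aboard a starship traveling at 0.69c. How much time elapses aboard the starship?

Dilated time Δt = 136.8 seconds
γ = 1/√(1 - 0.69²) = 1.3816
Δt₀ = Δt/γ = 136.8/1.3816 = 99.02 seconds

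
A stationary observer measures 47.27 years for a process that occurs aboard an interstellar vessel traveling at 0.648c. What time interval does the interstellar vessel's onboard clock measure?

Dilated time Δt = 47.27 years
γ = 1/√(1 - 0.648²) = 1.313
Δt₀ = Δt/γ = 47.27/1.313 = 36.00 years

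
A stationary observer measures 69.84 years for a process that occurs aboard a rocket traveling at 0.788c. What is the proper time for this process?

Dilated time Δt = 69.84 years
γ = 1/√(1 - 0.788²) = 1.624
Δt₀ = Δt/γ = 69.84/1.624 = 43.00 years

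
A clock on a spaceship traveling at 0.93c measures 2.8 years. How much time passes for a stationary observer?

Proper time Δt₀ = 2.8 years
γ = 1/√(1 - 0.93²) = 2.7206
Δt = γΔt₀ = 2.7206 × 2.8 = 7.618 years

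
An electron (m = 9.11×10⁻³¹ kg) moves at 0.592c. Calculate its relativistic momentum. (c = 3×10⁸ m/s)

γ = 1/√(1 - 0.592²) = 1.241
v = 0.592 × 3×10⁸ = 1.776×10⁸ m/s
p = γmv = 1.241 × 9.11×10⁻³¹ × 1.776×10⁸ = 2.008×10⁻²² kg·m/s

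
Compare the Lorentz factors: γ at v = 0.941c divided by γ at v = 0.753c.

γ₁ = 1/√(1 - 0.941²) = 2.955
γ₂ = 1/√(1 - 0.753²) = 1.520
γ₁/γ₂ = 2.955/1.520 = 1.944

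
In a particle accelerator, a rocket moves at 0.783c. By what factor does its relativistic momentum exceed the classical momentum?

p_rel = γmv, p_class = mv
Ratio = γ = 1/√(1 - 0.783²)
= 1/√(0.386911) = 1.608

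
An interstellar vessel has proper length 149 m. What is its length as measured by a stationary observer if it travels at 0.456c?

Proper length L₀ = 149 m
γ = 1/√(1 - 0.456²) = 1.124
L = L₀/γ = 149/1.124 = 132.6 m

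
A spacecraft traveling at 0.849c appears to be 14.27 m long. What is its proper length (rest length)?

Contracted length L = 14.27 m
γ = 1/√(1 - 0.849²) = 1.893
L₀ = γL = 1.893 × 14.27 = 27.01 m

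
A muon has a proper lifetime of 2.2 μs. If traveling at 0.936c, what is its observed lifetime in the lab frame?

Proper lifetime τ₀ = 2.2 μs
γ = 1/√(1 - 0.936²) = 2.841
τ = γτ₀ = 2.841 × 2.2 μs = 6.250 μs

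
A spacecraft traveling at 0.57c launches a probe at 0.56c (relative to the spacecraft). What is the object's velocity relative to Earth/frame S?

u = (u' + v)/(1 + u'v/c²)
Numerator: 0.56 + 0.57 = 1.13
Denominator: 1 + 0.3192 = 1.3192
u = 1.13/1.3192 = 0.8566c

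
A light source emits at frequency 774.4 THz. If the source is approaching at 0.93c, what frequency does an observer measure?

β = v/c = 0.93
(1+β)/(1-β) = 1.93/0.07 = 27.57
Doppler factor = √(27.57) = 5.251
f_obs = 774.4 × 5.251 = 4066 THz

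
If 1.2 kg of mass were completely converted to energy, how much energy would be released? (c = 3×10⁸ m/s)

Using E = mc²:
c² = (3×10⁸)² = 9×10¹⁶ m²/s²
E = 1.2 × 9×10¹⁶ = 1.080×10¹⁷ J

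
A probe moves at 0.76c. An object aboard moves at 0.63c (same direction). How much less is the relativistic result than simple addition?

Classical: u' + v = 0.63 + 0.76 = 1.39c
Relativistic: u = (0.63 + 0.76)/(1 + 0.4788) = 1.39/1.4788 = 0.9400c
Difference: 1.39 - 0.9400 = 0.4500c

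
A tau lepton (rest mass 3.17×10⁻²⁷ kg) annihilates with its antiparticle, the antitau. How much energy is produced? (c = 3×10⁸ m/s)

Both particles have the same rest mass, so total mass = 2m
E = 2m·c² = 2 × 3.17×10⁻²⁷ × (3×10⁸)²
= 2 × 3.17×10⁻²⁷ × 9×10¹⁶
= 5.706×10⁻¹⁰ J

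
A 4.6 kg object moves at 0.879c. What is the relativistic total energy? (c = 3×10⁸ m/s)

γ = 1/√(1 - 0.879²) = 2.097
mc² = 4.6 × (3×10⁸)² = 4.140×10¹⁷ J
E = γmc² = 2.097 × 4.140×10¹⁷ = 8.682×10¹⁷ J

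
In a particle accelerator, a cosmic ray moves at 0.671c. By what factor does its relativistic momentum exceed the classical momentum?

p_rel = γmv, p_class = mv
Ratio = γ = 1/√(1 - 0.671²)
= 1/√(0.549759) = 1.349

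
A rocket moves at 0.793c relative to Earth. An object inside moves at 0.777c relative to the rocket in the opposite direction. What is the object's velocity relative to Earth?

Object's velocity in rocket frame is u' = -0.777c
u = (u' + v)/(1 + u'v/c²) = (v - 0.777)/(1 - 0.777·v/c²)
Numerator: 0.793 - 0.777 = 0.016
Denominator: 1 - 0.616161 = 0.383839
u = 0.016/0.383839 = 0.04168c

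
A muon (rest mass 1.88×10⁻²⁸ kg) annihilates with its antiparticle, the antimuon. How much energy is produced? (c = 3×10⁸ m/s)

Both particles have the same rest mass, so total mass = 2m
E = 2m·c² = 2 × 1.88×10⁻²⁸ × (3×10⁸)²
= 2 × 1.88×10⁻²⁸ × 9×10¹⁶
= 3.384×10⁻¹¹ J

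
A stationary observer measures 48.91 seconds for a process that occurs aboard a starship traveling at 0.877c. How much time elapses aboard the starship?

Dilated time Δt = 48.91 seconds
γ = 1/√(1 - 0.877²) = 2.081
Δt₀ = Δt/γ = 48.91/2.081 = 23.50 seconds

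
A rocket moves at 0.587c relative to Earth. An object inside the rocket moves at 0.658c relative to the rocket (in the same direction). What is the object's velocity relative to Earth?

u = (u' + v)/(1 + u'v/c²)
Numerator: 0.658 + 0.587 = 1.245
Denominator: 1 + 0.386246 = 1.386246
u = 1.245/1.386246 = 0.8981c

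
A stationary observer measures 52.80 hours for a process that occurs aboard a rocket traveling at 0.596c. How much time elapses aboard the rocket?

Dilated time Δt = 52.80 hours
γ = 1/√(1 - 0.596²) = 1.2454
Δt₀ = Δt/γ = 52.80/1.2454 = 42.40 hours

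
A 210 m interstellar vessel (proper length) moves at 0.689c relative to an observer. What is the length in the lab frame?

Proper length L₀ = 210 m
γ = 1/√(1 - 0.689²) = 1.380
L = L₀/γ = 210/1.380 = 152.2 m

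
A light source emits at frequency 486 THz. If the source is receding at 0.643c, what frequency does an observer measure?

β = v/c = 0.643
(1-β)/(1+β) = 0.357/1.643 = 0.21729
Doppler factor = √(0.21729) = 0.4661
f_obs = 486 × 0.4661 = 226.5 THz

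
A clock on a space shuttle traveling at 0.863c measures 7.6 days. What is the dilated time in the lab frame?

Proper time Δt₀ = 7.6 days
γ = 1/√(1 - 0.863²) = 1.979
Δt = γΔt₀ = 1.979 × 7.6 = 15.04 days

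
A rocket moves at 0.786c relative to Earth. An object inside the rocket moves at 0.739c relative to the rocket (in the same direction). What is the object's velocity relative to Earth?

u = (u' + v)/(1 + u'v/c²)
Numerator: 0.739 + 0.786 = 1.525
Denominator: 1 + 0.580854 = 1.580854
u = 1.525/1.580854 = 0.9647c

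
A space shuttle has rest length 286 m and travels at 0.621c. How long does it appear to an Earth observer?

Proper length L₀ = 286 m
γ = 1/√(1 - 0.621²) = 1.2758
L = L₀/γ = 286/1.2758 = 224.2 m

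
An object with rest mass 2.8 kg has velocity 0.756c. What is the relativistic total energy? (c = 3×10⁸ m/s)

γ = 1/√(1 - 0.756²) = 1.5277
mc² = 2.8 × (3×10⁸)² = 2.520×10¹⁷ J
E = γmc² = 1.5277 × 2.520×10¹⁷ = 3.850×10¹⁷ J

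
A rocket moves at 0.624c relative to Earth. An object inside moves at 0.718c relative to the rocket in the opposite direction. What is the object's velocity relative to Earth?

Object's velocity in rocket frame is u' = -0.718c
u = (u' + v)/(1 + u'v/c²) = (v - 0.718)/(1 - 0.718·v/c²)
Numerator: 0.624 - 0.718 = -0.094
Denominator: 1 - 0.448032 = 0.551968
u = -0.094/0.551968 = -0.1703c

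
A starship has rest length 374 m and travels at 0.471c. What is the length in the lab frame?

Proper length L₀ = 374 m
γ = 1/√(1 - 0.471²) = 1.1336
L = L₀/γ = 374/1.1336 = 329.9 m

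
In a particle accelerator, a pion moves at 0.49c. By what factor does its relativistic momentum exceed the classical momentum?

p_rel = γmv, p_class = mv
Ratio = γ = 1/√(1 - 0.49²)
= 1/√(0.7599) = 1.147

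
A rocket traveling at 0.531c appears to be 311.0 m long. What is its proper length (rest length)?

Contracted length L = 311.0 m
γ = 1/√(1 - 0.531²) = 1.180
L₀ = γL = 1.180 × 311.0 = 367.0 m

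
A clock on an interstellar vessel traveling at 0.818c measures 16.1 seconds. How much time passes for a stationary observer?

Proper time Δt₀ = 16.1 seconds
γ = 1/√(1 - 0.818²) = 1.7385
Δt = γΔt₀ = 1.7385 × 16.1 = 27.99 seconds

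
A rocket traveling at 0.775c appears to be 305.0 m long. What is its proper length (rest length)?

Contracted length L = 305.0 m
γ = 1/√(1 - 0.775²) = 1.5824
L₀ = γL = 1.5824 × 305.0 = 482.6 m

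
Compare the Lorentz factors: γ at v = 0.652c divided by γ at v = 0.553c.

γ₁ = 1/√(1 - 0.652²) = 1.319
γ₂ = 1/√(1 - 0.553²) = 1.200
γ₁/γ₂ = 1.319/1.200 = 1.099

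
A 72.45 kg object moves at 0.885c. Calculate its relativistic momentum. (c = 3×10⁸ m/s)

γ = 1/√(1 - 0.885²) = 2.1478
v = 0.885 × 3×10⁸ = 2.655×10⁸ m/s
p = γmv = 2.1478 × 72.45 × 2.655×10⁸ = 4.131×10¹⁰ kg·m/s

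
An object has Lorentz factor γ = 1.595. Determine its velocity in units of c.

From γ = 1/√(1 - v²/c²):
1/γ² = 1/1.595² = 0.39308
v²/c² = 1 - 0.39308 = 0.60692
v/c = √(0.60692) = 0.7791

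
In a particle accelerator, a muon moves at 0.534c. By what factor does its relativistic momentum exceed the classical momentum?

p_rel = γmv, p_class = mv
Ratio = γ = 1/√(1 - 0.534²)
= 1/√(0.714844) = 1.183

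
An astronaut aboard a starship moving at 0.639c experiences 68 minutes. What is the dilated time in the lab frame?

Proper time Δt₀ = 68 minutes
γ = 1/√(1 - 0.639²) = 1.300
Δt = γΔt₀ = 1.300 × 68 = 88.40 minutes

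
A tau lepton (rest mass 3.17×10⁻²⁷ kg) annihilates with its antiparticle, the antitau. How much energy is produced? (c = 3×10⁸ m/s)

Both particles have the same rest mass, so total mass = 2m
E = 2m·c² = 2 × 3.17×10⁻²⁷ × (3×10⁸)²
= 2 × 3.17×10⁻²⁷ × 9×10¹⁶
= 5.706×10⁻¹⁰ J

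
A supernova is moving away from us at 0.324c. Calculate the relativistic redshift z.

β = 0.324
(1+β)/(1-β) = 1.324/0.676 = 1.9586
√(1.9586) = 1.3995
z = 1.3995 - 1 = 0.3995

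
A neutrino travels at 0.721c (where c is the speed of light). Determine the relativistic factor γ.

v/c = 0.721, so (v/c)² = 0.519841
1 - (v/c)² = 0.480159
γ = 1/√(0.480159) = 1.443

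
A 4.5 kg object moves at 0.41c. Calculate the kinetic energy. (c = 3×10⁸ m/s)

γ = 1/√(1 - 0.41²) = 1.09639
γ - 1 = 0.09639
KE = (γ-1)mc² = 0.09639 × 4.5 × (3×10⁸)² = 3.904×10¹⁶ J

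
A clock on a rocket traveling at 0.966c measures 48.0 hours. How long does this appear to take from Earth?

Proper time Δt₀ = 48.0 hours
γ = 1/√(1 - 0.966²) = 3.868
Δt = γΔt₀ = 3.868 × 48.0 = 185.7 hours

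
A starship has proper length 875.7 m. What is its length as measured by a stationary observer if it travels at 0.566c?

Proper length L₀ = 875.7 m
γ = 1/√(1 - 0.566²) = 1.213
L = L₀/γ = 875.7/1.213 = 721.9 m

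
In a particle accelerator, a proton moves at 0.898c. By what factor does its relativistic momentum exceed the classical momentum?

p_rel = γmv, p_class = mv
Ratio = γ = 1/√(1 - 0.898²)
= 1/√(0.193596) = 2.273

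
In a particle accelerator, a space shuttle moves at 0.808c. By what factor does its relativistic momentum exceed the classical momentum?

p_rel = γmv, p_class = mv
Ratio = γ = 1/√(1 - 0.808²)
= 1/√(0.347136) = 1.697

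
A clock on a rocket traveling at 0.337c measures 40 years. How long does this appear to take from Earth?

Proper time Δt₀ = 40 years
γ = 1/√(1 - 0.337²) = 1.06213
Δt = γΔt₀ = 1.06213 × 40 = 42.49 years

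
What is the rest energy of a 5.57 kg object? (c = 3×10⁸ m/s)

c² = (3×10⁸)² = 9.000×10¹⁶ m²/s²
E₀ = mc² = 5.57 × 9.000×10¹⁶ = 5.013×10¹⁷ J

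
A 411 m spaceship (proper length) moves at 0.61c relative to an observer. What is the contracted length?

Proper length L₀ = 411 m
γ = 1/√(1 - 0.61²) = 1.262
L = L₀/γ = 411/1.262 = 325.7 m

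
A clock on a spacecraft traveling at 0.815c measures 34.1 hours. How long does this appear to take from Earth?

Proper time Δt₀ = 34.1 hours
γ = 1/√(1 - 0.815²) = 1.7257
Δt = γΔt₀ = 1.7257 × 34.1 = 58.85 hours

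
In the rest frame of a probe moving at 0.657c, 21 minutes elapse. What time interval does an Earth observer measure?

Proper time Δt₀ = 21 minutes
γ = 1/√(1 - 0.657²) = 1.3265
Δt = γΔt₀ = 1.3265 × 21 = 27.86 minutes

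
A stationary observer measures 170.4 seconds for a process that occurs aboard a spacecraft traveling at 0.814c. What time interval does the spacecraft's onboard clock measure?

Dilated time Δt = 170.4 seconds
γ = 1/√(1 - 0.814²) = 1.7216
Δt₀ = Δt/γ = 170.4/1.7216 = 98.98 seconds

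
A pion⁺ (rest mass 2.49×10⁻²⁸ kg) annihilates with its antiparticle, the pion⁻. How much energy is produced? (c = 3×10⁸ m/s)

Both particles have the same rest mass, so total mass = 2m
E = 2m·c² = 2 × 2.49×10⁻²⁸ × (3×10⁸)²
= 2 × 2.49×10⁻²⁸ × 9×10¹⁶
= 4.482×10⁻¹¹ J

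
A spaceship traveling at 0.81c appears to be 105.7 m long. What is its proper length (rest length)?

Contracted length L = 105.7 m
γ = 1/√(1 - 0.81²) = 1.705
L₀ = γL = 1.705 × 105.7 = 180.2 m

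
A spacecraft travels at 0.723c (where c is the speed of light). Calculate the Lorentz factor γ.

v/c = 0.723, so (v/c)² = 0.522729
1 - (v/c)² = 0.477271
γ = 1/√(0.477271) = 1.447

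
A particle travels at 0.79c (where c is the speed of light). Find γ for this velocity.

v/c = 0.79, so (v/c)² = 0.6241
1 - (v/c)² = 0.3759
γ = 1/√(0.3759) = 1.631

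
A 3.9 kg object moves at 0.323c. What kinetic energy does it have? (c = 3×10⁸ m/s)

γ = 1/√(1 - 0.323²) = 1.05664
γ - 1 = 0.05664
KE = (γ-1)mc² = 0.05664 × 3.9 × (3×10⁸)² = 1.988×10¹⁶ J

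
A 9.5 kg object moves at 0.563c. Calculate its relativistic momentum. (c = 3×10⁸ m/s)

γ = 1/√(1 - 0.563²) = 1.20998
v = 0.563 × 3×10⁸ = 1.689×10⁸ m/s
p = γmv = 1.20998 × 9.5 × 1.689×10⁸ = 1.941×10⁹ kg·m/s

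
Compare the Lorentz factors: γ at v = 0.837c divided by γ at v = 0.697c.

γ₁ = 1/√(1 - 0.837²) = 1.827
γ₂ = 1/√(1 - 0.697²) = 1.395
γ₁/γ₂ = 1.827/1.395 = 1.310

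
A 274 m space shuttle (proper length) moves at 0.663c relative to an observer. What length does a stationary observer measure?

Proper length L₀ = 274 m
γ = 1/√(1 - 0.663²) = 1.336
L = L₀/γ = 274/1.336 = 205.1 m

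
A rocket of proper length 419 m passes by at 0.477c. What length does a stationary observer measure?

Proper length L₀ = 419 m
γ = 1/√(1 - 0.477²) = 1.1378
L = L₀/γ = 419/1.1378 = 368.3 m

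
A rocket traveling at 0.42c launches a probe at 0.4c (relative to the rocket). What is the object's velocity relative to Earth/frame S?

u = (u' + v)/(1 + u'v/c²)
Numerator: 0.4 + 0.42 = 0.82
Denominator: 1 + 0.168 = 1.168
u = 0.82/1.168 = 0.7021c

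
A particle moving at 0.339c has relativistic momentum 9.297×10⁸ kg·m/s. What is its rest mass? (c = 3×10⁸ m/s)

γ = 1/√(1 - 0.339²) = 1.063
v = 0.339 × 3×10⁸ = 1.017×10⁸ m/s
m = p/(γv) = 9.297×10⁸/(1.063 × 1.017×10⁸) = 8.600 kg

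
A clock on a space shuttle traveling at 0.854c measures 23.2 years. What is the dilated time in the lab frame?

Proper time Δt₀ = 23.2 years
γ = 1/√(1 - 0.854²) = 1.922
Δt = γΔt₀ = 1.922 × 23.2 = 44.59 years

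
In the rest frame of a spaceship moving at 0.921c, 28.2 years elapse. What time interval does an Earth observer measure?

Proper time Δt₀ = 28.2 years
γ = 1/√(1 - 0.921²) = 2.567
Δt = γΔt₀ = 2.567 × 28.2 = 72.39 years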